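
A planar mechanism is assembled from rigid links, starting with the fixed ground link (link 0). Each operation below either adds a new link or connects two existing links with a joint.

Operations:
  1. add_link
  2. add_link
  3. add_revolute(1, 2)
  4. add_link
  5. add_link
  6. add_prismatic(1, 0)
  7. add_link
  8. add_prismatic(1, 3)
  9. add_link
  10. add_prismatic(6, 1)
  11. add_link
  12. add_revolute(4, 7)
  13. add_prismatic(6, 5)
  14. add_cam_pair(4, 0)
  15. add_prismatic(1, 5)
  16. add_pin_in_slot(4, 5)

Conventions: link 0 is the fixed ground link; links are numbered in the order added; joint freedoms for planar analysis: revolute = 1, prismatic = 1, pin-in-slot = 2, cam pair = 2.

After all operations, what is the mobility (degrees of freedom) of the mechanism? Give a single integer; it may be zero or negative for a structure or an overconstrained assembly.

(L,J1,J2)=(1,0,0); link0 fixed
link1: (2,0,0)
link2: (3,0,0)
R 1-2 [J1]: (3,1,0)
link3: (4,1,0)
link4: (5,1,0)
P 1-0 [J1]: (5,2,0)
link5: (6,2,0)
P 1-3 [J1]: (6,3,0)
link6: (7,3,0)
P 6-1 [J1]: (7,4,0)
link7: (8,4,0)
R 4-7 [J1]: (8,5,0)
P 6-5 [J1]: (8,6,0)
C 4-0 [J2]: (8,6,1)
P 1-5 [J1]: (8,7,1)
PS 4-5 [J2]: (8,7,2)
Grübler: 3·7 − 2·7 − 2 = 5

M = 5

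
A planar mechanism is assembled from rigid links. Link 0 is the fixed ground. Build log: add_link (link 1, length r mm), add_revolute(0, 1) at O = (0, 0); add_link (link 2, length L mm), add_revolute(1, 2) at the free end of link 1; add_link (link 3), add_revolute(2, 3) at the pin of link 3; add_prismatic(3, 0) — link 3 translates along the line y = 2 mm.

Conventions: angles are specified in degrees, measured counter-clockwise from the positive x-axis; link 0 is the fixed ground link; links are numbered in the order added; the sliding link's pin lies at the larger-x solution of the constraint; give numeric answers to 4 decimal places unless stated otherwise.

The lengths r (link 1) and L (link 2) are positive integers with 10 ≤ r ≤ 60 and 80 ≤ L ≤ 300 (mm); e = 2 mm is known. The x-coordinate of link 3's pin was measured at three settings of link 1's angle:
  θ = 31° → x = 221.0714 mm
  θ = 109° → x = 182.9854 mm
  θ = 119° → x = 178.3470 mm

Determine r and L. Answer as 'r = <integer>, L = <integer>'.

constraint per measurement: (x − r cos θ)² + (r sin θ − e)² = L²
subtracting the θ₁ and θ₂ equations cancels the r² and L² terms:
r = (x₁² − x₂²) / (2[(x₁cos θ₁ + e sin θ₁) − (x₂cos θ₂ + e sin θ₂)]) = 31.0000 → r = 31
L² = (x₁ − r cos θ₁)² + (r sin θ₁ − e)² = 38024.9983 → L = 195.0000 → L = 195
check at θ₃=119°: x = 178.3470 (printed 178.3470) ✓

r = 31, L = 195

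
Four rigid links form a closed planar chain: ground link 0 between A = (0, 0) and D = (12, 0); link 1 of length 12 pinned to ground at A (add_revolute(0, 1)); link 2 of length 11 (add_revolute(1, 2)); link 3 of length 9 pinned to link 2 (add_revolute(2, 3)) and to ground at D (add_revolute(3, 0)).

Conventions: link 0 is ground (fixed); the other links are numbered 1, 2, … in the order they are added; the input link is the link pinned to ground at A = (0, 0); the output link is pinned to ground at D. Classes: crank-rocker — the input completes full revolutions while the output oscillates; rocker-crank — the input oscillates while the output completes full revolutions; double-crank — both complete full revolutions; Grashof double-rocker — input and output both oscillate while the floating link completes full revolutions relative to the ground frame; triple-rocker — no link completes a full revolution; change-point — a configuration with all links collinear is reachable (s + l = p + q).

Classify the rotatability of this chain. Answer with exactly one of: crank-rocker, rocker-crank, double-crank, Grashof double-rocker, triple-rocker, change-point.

lengths: ground=12, input=12, coupler=11, output=9
sorted: s=9 (shortest), l=12 (longest), p+q=23
s + l = 21 vs p + q = 23
s + l < p + q (Grashof) with shortest = output link → rocker-crank

rocker-crank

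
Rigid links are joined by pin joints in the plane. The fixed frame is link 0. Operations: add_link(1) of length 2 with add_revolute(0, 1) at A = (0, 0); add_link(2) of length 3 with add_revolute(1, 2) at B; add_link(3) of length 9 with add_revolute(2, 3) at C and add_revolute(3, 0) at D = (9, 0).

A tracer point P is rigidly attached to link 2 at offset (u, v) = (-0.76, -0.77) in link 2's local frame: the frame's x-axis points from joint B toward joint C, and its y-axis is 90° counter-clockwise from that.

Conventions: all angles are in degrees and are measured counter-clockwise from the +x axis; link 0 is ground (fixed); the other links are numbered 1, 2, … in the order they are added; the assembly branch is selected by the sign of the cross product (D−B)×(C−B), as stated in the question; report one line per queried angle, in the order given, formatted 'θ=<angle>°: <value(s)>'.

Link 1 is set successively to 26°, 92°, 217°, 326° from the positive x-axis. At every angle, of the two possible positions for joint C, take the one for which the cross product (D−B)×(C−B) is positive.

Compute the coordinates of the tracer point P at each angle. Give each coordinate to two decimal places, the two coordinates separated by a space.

A=(0,0), D=(9.00,0)
θ=26°: B = A + 2.00·(cos26°, sin26°) = (1.7976, 0.8767)
θ=26°: |BD| = 7.2556
θ=26°: circle(B,3.00) ∩ circle(D,9.00): a=-1.3339, h=2.6871
θ=26°:   candidates: C₊=(0.7982,3.7054) cross=19.497; C₋=(0.1487,-1.6295) cross=-19.497
θ=26°:   branch + wants cross > 0 → take C=(0.7982,3.7054) (cross=19.497)
θ=26°: ex = (C−B)/|BC| = (-0.3331,0.9429); ey = (-0.9429,-0.3331)
θ=26°: P = B + -0.76·ex + -0.77·ey = (2.7768,0.4167)
θ=92°: B = A + 2.00·(cos92°, sin92°) = (-0.0698, 1.9988)
θ=92°: |BD| = 9.2874
θ=92°: circle(B,3.00) ∩ circle(D,9.00): a=0.7675, h=2.9002
θ=92°:   candidates: C₊=(1.3039,4.6658) cross=26.935; C₋=(0.0556,-0.9986) cross=-26.935
θ=92°:   branch + wants cross > 0 → take C=(1.3039,4.6658) (cross=26.935)
θ=92°: ex = (C−B)/|BC| = (0.4579,0.8890); ey = (-0.8890,0.4579)
θ=92°: P = B + -0.76·ex + -0.77·ey = (0.2667,0.9706)
θ=217°: B = A + 2.00·(cos217°, sin217°) = (-1.5973, -1.2036)
θ=217°: |BD| = 10.6654
θ=217°: circle(B,3.00) ∩ circle(D,9.00): a=1.9573, h=2.2735
θ=217°:   candidates: C₊=(0.0910,1.2763) cross=24.248; C₋=(0.6041,-3.2418) cross=-24.248
θ=217°:   branch + wants cross > 0 → take C=(0.0910,1.2763) (cross=24.248)
θ=217°: ex = (C−B)/|BC| = (0.5627,0.8266); ey = (-0.8266,0.5627)
θ=217°: P = B + -0.76·ex + -0.77·ey = (-1.3884,-2.2652)
θ=326°: B = A + 2.00·(cos326°, sin326°) = (1.6581, -1.1184)
θ=326°: |BD| = 7.4266
θ=326°: circle(B,3.00) ∩ circle(D,9.00): a=-1.1341, h=2.7774
θ=326°:   candidates: C₊=(0.1186,1.4565) cross=20.626; C₋=(0.9551,-4.0349) cross=-20.626
θ=326°:   branch + wants cross > 0 → take C=(0.1186,1.4565) (cross=20.626)
θ=326°: ex = (C−B)/|BC| = (-0.5131,0.8583); ey = (-0.8583,-0.5131)
θ=326°: P = B + -0.76·ex + -0.77·ey = (2.7090,-1.3756)

θ=26°: 2.78 0.42
θ=92°: 0.27 0.97
θ=217°: -1.39 -2.27
θ=326°: 2.71 -1.38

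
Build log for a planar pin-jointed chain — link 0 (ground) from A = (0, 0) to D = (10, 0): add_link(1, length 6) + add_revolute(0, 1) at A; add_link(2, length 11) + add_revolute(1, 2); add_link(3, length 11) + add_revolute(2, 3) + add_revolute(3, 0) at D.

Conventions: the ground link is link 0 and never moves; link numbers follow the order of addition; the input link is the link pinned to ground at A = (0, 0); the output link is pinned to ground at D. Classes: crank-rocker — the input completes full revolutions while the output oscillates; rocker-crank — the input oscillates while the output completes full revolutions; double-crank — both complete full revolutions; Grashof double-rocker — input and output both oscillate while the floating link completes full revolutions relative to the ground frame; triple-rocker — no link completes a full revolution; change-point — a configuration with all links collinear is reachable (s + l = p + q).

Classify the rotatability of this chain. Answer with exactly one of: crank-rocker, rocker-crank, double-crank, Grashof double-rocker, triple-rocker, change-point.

lengths: ground=10, input=6, coupler=11, output=11
sorted: s=6 (shortest), l=11 (longest), p+q=21
s + l = 17 vs p + q = 21
s + l < p + q (Grashof) with shortest = input link → crank-rocker

crank-rocker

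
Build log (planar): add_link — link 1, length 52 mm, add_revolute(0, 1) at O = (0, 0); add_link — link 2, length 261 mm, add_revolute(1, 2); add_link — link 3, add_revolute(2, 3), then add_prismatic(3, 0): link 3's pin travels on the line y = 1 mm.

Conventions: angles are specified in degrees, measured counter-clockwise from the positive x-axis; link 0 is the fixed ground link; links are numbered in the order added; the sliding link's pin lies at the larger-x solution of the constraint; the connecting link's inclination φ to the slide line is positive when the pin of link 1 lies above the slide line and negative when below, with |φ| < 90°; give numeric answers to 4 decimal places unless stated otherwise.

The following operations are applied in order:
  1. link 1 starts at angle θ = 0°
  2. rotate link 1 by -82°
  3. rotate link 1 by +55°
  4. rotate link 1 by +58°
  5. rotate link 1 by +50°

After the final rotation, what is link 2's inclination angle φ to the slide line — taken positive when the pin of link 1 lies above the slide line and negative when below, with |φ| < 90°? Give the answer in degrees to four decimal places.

geometry: r = 52 mm, L = 261 mm, e = 1 mm; θ starts at 0°
rotate link 1 by -82°: θ ← 0° -82° = -82°
rotate link 1 by +55°: θ ← -82° +55° = -27°
rotate link 1 by +58°: θ ← -27° +58° = 31°
rotate link 1 by +50°: θ ← 31° +50° = 81°
h = r sin θ − e = 51.359794 − 1 = 50.359794
sin φ = h / L = 50.359794 / 261 = 0.19294940
φ = arcsin(0.19294940) = 11.124958°

11.1250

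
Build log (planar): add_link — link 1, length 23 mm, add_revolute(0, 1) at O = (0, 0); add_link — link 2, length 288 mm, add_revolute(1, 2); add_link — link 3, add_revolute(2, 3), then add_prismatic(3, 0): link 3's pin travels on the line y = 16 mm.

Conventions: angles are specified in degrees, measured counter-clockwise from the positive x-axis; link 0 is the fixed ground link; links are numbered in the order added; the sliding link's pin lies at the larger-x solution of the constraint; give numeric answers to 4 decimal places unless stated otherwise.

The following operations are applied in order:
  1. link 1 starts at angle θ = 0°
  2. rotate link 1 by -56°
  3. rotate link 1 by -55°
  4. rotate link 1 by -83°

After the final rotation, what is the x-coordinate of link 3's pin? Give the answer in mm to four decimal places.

geometry: r = 23 mm, L = 288 mm, e = 16 mm; θ starts at 0°
rotate link 1 by -56°: θ ← 0° -56° = -56°
rotate link 1 by -55°: θ ← -56° -55° = -111°
rotate link 1 by -83°: θ ← -111° -83° = -194°
crank pin P = (r cos θ, r sin θ) = (-22.316802, 5.564204)
h = r sin θ − e = 5.564204 − 16 = -10.435796
x = r cos θ + √(L² − h²) = -22.316802 + 287.810865 = 265.494064

265.4941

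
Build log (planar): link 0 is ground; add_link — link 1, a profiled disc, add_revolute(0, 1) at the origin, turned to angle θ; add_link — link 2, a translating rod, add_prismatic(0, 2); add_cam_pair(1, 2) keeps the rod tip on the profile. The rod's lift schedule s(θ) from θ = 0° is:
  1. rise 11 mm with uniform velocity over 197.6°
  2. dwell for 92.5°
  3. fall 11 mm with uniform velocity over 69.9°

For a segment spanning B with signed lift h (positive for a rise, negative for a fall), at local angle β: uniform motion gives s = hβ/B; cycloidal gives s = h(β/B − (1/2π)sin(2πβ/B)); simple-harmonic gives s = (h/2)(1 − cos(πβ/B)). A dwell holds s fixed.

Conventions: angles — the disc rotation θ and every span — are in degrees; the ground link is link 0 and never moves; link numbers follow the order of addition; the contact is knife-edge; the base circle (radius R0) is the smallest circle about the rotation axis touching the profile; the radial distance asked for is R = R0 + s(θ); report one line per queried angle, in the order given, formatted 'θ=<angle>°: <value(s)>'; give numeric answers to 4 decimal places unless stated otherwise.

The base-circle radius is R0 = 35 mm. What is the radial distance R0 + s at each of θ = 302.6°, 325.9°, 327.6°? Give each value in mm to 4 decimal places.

seg 1 [0°–197.6°] uniform, h=11: full span → s += 11 → s = 11.0000
seg 2 [197.6°–290.1°] dwell: s stays 11.0000
seg 3 [290.1°–360°] uniform, h=-11: θ=302.6° here. β=12.5, B=69.9. -11·12.5/69.9 = -1.9671 → s = 9.0329
seg 3 [290.1°–360°] uniform, h=-11: θ=325.9° here. β=35.8, B=69.9. -11·35.8/69.9 = -5.6338 → s = 5.3662
seg 3 [290.1°–360°] uniform, h=-11: θ=327.6° here. β=37.5, B=69.9. -11·37.5/69.9 = -5.9013 → s = 5.0987
θ=302.6°: R = R0 + s = 35 + 9.0329 = 44.0329
θ=325.9°: R = R0 + s = 35 + 5.3662 = 40.3662
θ=327.6°: R = R0 + s = 35 + 5.0987 = 40.0987

θ=302.6°: 44.0329
θ=325.9°: 40.3662
θ=327.6°: 40.0987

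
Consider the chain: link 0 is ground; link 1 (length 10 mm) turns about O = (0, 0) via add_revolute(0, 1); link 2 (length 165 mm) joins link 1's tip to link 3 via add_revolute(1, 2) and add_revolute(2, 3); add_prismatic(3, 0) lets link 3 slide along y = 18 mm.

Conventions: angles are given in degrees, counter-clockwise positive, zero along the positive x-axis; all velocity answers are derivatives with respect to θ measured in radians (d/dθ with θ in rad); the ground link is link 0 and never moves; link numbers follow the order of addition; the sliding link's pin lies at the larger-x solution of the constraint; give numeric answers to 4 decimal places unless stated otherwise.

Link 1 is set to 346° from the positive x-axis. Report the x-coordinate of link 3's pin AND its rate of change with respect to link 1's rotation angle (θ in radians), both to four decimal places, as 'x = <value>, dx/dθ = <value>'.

geometry: r = 10 mm, L = 165 mm, e = 18 mm
crank pin P = (r cos θ, r sin θ) = (9.702957, -2.419219)
h = r sin θ − e = -2.419219 − 18 = -20.419219
x = r cos θ + √(L² − h²) = 9.702957 + 163.731657 = 173.434614
dx/dθ = −r sin θ − h·r cos θ/√(L² − h²) (θ in radians; h = -20.419219) = 3.629289

x = 173.4346, dx/dθ = 3.6293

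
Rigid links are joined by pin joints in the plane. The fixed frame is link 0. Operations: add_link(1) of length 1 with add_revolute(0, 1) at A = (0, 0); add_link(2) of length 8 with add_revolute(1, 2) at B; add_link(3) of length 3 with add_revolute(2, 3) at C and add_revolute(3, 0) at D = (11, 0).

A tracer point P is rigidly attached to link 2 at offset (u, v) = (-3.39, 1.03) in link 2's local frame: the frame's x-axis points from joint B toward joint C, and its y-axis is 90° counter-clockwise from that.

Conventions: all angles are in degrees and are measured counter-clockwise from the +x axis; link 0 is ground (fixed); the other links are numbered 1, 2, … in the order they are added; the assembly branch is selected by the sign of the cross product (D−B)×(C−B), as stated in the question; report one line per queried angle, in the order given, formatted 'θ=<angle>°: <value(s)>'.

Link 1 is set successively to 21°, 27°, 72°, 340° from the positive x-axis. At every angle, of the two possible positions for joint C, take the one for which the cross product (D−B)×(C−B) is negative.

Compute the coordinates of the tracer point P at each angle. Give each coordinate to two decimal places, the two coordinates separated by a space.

A=(0,0), D=(11.00,0)
θ=21°: B = A + 1.00·(cos21°, sin21°) = (0.9336, 0.3584)
θ=21°: |BD| = 10.0728
θ=21°: circle(B,8.00) ∩ circle(D,3.00): a=7.7665, h=1.9186
θ=21°:   candidates: C₊=(8.7634,1.9995) cross=19.326; C₋=(8.6269,-1.8354) cross=-19.326
θ=21°:   branch - wants cross < 0 → take C=(8.6269,-1.8354) (cross=-19.326)
θ=21°: ex = (C−B)/|BC| = (0.9617,-0.2742); ey = (0.2742,0.9617)
θ=21°: P = B + -3.39·ex + 1.03·ey = (-2.0440,2.2785)
θ=27°: B = A + 1.00·(cos27°, sin27°) = (0.8910, 0.4540)
θ=27°: |BD| = 10.1192
θ=27°: circle(B,8.00) ∩ circle(D,3.00): a=7.7772, h=1.8749
θ=27°:   candidates: C₊=(8.7445,1.9781) cross=18.972; C₋=(8.5763,-1.7679) cross=-18.972
θ=27°:   branch - wants cross < 0 → take C=(8.5763,-1.7679) (cross=-18.972)
θ=27°: ex = (C−B)/|BC| = (0.9607,-0.2777); ey = (0.2777,0.9607)
θ=27°: P = B + -3.39·ex + 1.03·ey = (-2.0796,2.3850)
θ=72°: B = A + 1.00·(cos72°, sin72°) = (0.3090, 0.9511)
θ=72°: |BD| = 10.7332
θ=72°: circle(B,8.00) ∩ circle(D,3.00): a=7.9287, h=1.0654
θ=72°:   candidates: C₊=(8.3010,1.3097) cross=11.435; C₋=(8.1122,-0.8127) cross=-11.435
θ=72°:   branch - wants cross < 0 → take C=(8.1122,-0.8127) (cross=-11.435)
θ=72°: ex = (C−B)/|BC| = (0.9754,-0.2205); ey = (0.2205,0.9754)
θ=72°: P = B + -3.39·ex + 1.03·ey = (-2.7705,2.7031)
θ=340°: B = A + 1.00·(cos340°, sin340°) = (0.9397, -0.3420)
θ=340°: |BD| = 10.0661
θ=340°: circle(B,8.00) ∩ circle(D,3.00): a=7.7650, h=1.9248
θ=340°:   candidates: C₊=(8.6348,1.8455) cross=19.375; C₋=(8.7656,-2.0019) cross=-19.375
θ=340°:   branch - wants cross < 0 → take C=(8.7656,-2.0019) (cross=-19.375)
θ=340°: ex = (C−B)/|BC| = (0.9782,-0.2075); ey = (0.2075,0.9782)
θ=340°: P = B + -3.39·ex + 1.03·ey = (-2.1628,1.3689)

θ=21°: -2.04 2.28
θ=27°: -2.08 2.38
θ=72°: -2.77 2.70
θ=340°: -2.16 1.37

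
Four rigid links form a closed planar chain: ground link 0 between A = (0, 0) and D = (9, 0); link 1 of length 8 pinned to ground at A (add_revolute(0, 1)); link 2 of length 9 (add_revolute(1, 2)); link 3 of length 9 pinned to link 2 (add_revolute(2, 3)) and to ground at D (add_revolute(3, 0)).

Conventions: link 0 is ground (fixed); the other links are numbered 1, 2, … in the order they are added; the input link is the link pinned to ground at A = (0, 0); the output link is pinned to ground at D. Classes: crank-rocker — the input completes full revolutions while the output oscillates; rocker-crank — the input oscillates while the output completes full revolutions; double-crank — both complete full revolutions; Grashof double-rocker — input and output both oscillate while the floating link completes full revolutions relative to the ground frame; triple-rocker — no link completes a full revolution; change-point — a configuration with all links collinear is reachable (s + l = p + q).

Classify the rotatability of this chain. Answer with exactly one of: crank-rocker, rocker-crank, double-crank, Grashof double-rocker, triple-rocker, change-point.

lengths: ground=9, input=8, coupler=9, output=9
sorted: s=8 (shortest), l=9 (longest), p+q=18
s + l = 17 vs p + q = 18
s + l < p + q (Grashof) with shortest = input link → crank-rocker

crank-rocker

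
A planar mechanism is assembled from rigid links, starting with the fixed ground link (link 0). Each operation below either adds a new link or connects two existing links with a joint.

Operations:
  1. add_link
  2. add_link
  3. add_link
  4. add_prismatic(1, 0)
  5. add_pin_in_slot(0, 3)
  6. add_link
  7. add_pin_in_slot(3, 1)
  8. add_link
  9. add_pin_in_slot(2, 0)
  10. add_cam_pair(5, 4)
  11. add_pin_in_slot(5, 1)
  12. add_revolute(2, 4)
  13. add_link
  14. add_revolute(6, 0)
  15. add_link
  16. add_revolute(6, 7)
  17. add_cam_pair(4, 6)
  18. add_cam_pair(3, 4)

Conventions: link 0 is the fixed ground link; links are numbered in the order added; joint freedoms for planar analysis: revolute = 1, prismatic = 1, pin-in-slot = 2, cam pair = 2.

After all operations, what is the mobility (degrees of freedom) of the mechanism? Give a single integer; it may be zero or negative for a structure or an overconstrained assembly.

ground; <1,0,0>
#1 <2,0,0>
#2 <3,0,0>
#3 <4,0,0>
P:1↔0 J1 <4,1,0>
PS:0↔3 J2 <4,1,1>
#4 <5,1,1>
PS:3↔1 J2 <5,1,2>
#5 <6,1,2>
PS:2↔0 J2 <6,1,3>
C:5↔4 J2 <6,1,4>
PS:5↔1 J2 <6,1,5>
R:2↔4 J1 <6,2,5>
#6 <7,2,5>
R:6↔0 J1 <7,3,5>
#7 <8,3,5>
R:6↔7 J1 <8,4,5>
C:4↔6 J2 <8,4,6>
C:3↔4 J2 <8,4,7>
3×7 − 2×4 − 1×7 = 6

M = 6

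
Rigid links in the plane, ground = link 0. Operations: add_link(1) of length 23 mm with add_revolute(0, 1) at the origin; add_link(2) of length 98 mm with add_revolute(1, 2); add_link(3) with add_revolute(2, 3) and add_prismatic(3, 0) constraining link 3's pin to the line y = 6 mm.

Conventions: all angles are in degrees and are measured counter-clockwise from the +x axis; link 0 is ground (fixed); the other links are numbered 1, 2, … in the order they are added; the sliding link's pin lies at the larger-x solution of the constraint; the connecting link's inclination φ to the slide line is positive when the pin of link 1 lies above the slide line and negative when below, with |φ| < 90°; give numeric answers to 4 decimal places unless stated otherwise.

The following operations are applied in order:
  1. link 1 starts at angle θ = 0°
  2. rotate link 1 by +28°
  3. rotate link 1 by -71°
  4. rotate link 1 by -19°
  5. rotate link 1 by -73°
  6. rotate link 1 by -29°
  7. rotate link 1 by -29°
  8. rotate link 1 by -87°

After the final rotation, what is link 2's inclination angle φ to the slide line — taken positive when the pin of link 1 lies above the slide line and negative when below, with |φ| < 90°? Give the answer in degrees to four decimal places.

geometry: r = 23 mm, L = 98 mm, e = 6 mm; θ starts at 0°
rotate link 1 by +28°: θ ← 0° +28° = 28°
rotate link 1 by -71°: θ ← 28° -71° = -43°
rotate link 1 by -19°: θ ← -43° -19° = -62°
rotate link 1 by -73°: θ ← -62° -73° = -135°
rotate link 1 by -29°: θ ← -135° -29° = -164°
rotate link 1 by -29°: θ ← -164° -29° = -193°
rotate link 1 by -87°: θ ← -193° -87° = -280°
h = r sin θ − e = 22.650578 − 6 = 16.650578
sin φ = h / L = 16.650578 / 98 = 0.16990386
φ = arcsin(0.16990386) = 9.782229°

9.7822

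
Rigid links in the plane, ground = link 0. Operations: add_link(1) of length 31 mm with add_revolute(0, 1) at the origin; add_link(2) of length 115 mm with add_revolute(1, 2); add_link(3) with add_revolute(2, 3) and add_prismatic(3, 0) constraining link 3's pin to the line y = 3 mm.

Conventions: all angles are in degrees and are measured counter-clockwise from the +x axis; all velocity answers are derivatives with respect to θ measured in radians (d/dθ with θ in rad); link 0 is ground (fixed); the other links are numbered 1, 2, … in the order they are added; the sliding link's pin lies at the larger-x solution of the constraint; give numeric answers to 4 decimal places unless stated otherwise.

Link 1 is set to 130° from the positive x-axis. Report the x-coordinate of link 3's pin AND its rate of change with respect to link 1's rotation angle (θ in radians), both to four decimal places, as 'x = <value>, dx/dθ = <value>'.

geometry: r = 31 mm, L = 115 mm, e = 3 mm
crank pin P = (r cos θ, r sin θ) = (-19.926416, 23.747378)
h = r sin θ − e = 23.747378 − 3 = 20.747378
x = r cos θ + √(L² − h²) = -19.926416 + 113.112980 = 93.186564
dx/dθ = −r sin θ − h·r cos θ/√(L² − h²) (θ in radians; h = 20.747378) = -20.092440

x = 93.1866, dx/dθ = -20.0924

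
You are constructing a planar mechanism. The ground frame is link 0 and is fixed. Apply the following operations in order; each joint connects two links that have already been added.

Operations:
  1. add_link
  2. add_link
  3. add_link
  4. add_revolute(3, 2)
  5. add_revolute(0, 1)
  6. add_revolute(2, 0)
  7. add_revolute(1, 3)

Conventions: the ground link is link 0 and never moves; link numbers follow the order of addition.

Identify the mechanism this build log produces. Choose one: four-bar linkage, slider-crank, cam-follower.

links: 4 (incl. ground); joints: 4 revolute, 0 prismatic, 0 higher (cam) pair, forming one closed loop
4 links in a single 4R loop → four-bar linkage

four-bar linkage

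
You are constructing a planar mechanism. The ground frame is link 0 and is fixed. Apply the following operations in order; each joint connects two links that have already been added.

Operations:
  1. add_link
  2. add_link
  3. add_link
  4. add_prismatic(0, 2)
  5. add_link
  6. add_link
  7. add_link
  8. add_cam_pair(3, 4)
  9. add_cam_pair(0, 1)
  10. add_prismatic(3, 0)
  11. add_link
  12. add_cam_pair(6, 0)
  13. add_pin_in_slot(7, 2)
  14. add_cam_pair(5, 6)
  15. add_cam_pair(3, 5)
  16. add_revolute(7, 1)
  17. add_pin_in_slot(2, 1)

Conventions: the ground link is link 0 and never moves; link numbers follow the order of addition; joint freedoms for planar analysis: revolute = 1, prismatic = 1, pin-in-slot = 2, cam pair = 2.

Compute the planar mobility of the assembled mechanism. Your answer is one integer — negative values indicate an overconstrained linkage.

(L,J1,J2)=(1,0,0); link0 fixed
link1: (2,0,0)
link2: (3,0,0)
link3: (4,0,0)
P 0-2 [J1]: (4,1,0)
link4: (5,1,0)
link5: (6,1,0)
link6: (7,1,0)
C 3-4 [J2]: (7,1,1)
C 0-1 [J2]: (7,1,2)
P 3-0 [J1]: (7,2,2)
link7: (8,2,2)
C 6-0 [J2]: (8,2,3)
PS 7-2 [J2]: (8,2,4)
C 5-6 [J2]: (8,2,5)
C 3-5 [J2]: (8,2,6)
R 7-1 [J1]: (8,3,6)
PS 2-1 [J2]: (8,3,7)
Grübler: 3·7 − 2·3 − 7 = 8

M = 8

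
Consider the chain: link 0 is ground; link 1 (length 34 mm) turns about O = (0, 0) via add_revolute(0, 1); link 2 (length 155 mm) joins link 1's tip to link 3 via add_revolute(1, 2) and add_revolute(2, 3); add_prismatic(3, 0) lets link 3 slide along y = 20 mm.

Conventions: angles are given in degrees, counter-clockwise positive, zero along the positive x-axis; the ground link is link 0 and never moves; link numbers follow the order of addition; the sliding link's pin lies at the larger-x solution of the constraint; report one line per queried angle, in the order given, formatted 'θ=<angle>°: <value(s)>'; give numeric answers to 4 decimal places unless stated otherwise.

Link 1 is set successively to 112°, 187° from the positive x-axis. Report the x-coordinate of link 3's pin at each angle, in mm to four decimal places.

geometry: r = 34 mm, L = 155 mm, e = 20 mm
θ=112°: crank pin P = (r cos θ, r sin θ) = (-12.736624, 31.524251)
θ=112°: h = r sin θ − e = 31.524251 − 20 = 11.524251
θ=112°: x = r cos θ + √(L² − h²) = -12.736624 + 154.570992 = 141.834368
θ=187°: crank pin P = (r cos θ, r sin θ) = (-33.746569, -4.143558)
θ=187°: h = r sin θ − e = -4.143558 − 20 = -24.143558
θ=187°: x = r cos θ + √(L² − h²) = -33.746569 + 153.108095 = 119.361525

θ=112°: 141.8344
θ=187°: 119.3615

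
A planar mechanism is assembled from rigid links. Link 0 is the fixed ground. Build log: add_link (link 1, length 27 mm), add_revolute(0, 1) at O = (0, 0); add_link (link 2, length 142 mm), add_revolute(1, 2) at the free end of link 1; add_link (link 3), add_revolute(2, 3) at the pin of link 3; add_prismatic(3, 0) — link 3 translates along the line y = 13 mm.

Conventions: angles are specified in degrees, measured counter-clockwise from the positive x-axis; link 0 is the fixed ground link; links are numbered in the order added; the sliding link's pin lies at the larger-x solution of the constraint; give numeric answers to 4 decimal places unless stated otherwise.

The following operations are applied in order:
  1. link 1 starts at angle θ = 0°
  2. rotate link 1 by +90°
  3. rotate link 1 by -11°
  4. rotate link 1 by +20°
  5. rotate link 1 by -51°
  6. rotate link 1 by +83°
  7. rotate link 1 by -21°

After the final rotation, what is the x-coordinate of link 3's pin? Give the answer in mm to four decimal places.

geometry: r = 27 mm, L = 142 mm, e = 13 mm; θ starts at 0°
rotate link 1 by +90°: θ ← 0° +90° = 90°
rotate link 1 by -11°: θ ← 90° -11° = 79°
rotate link 1 by +20°: θ ← 79° +20° = 99°
rotate link 1 by -51°: θ ← 99° -51° = 48°
rotate link 1 by +83°: θ ← 48° +83° = 131°
rotate link 1 by -21°: θ ← 131° -21° = 110°
crank pin P = (r cos θ, r sin θ) = (-9.234544, 25.371701)
h = r sin θ − e = 25.371701 − 13 = 12.371701
x = r cos θ + √(L² − h²) = -9.234544 + 141.460033 = 132.225489

132.2255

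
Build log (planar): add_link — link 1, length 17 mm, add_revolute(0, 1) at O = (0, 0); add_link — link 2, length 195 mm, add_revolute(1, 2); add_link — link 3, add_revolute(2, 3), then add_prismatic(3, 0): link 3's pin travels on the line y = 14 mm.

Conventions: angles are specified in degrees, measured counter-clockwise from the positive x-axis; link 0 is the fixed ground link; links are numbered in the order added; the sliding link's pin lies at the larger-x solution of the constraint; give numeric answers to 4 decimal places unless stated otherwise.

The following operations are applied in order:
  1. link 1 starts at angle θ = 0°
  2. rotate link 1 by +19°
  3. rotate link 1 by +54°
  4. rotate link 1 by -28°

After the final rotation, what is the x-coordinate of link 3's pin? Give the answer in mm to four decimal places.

geometry: r = 17 mm, L = 195 mm, e = 14 mm; θ starts at 0°
rotate link 1 by +19°: θ ← 0° +19° = 19°
rotate link 1 by +54°: θ ← 19° +54° = 73°
rotate link 1 by -28°: θ ← 73° -28° = 45°
crank pin P = (r cos θ, r sin θ) = (12.020815, 12.020815)
h = r sin θ − e = 12.020815 − 14 = -1.979185
x = r cos θ + √(L² − h²) = 12.020815 + 194.989956 = 207.010771

207.0108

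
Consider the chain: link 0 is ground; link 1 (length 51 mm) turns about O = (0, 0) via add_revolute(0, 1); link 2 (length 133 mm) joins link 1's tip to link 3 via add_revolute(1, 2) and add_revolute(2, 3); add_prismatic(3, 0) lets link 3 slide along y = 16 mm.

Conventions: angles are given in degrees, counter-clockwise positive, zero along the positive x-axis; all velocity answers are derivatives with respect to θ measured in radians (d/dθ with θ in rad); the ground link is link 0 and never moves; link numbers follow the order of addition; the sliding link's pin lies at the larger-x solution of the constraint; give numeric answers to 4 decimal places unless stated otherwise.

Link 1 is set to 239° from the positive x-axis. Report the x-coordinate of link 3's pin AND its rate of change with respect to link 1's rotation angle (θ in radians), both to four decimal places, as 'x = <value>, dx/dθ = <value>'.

geometry: r = 51 mm, L = 133 mm, e = 16 mm
crank pin P = (r cos θ, r sin θ) = (-26.266942, -43.715532)
h = r sin θ − e = -43.715532 − 16 = -59.715532
x = r cos θ + √(L² − h²) = -26.266942 + 118.840461 = 92.573519
dx/dθ = −r sin θ − h·r cos θ/√(L² − h²) (θ in radians; h = -59.715532) = 30.516792

x = 92.5735, dx/dθ = 30.5168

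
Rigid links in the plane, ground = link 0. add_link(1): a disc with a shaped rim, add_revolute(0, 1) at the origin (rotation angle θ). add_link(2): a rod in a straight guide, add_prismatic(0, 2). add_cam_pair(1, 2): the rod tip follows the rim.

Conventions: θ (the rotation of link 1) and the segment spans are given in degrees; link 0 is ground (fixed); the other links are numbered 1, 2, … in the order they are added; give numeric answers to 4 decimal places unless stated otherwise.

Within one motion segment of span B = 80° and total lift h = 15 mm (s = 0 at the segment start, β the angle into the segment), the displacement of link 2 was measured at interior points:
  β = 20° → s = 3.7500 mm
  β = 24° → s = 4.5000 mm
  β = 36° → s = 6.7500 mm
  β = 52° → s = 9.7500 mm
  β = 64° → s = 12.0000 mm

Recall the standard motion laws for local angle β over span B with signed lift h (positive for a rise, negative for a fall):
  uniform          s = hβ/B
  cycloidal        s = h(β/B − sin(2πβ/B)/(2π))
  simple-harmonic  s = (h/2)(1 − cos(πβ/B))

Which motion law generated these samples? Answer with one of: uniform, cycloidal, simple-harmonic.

candidates at β/B = r: uniform s = h·r (linear in β); cycloidal s = h·(r − sin(2πr)/(2π)); simple-harmonic s = (h/2)(1 − cos(πr))
β=20°: printed 3.7500 | uniform 3.7500, cycloidal 1.3627, simple-harmonic 2.1967
β=24°: printed 4.5000 | uniform 4.5000, cycloidal 2.2295, simple-harmonic 3.0916
β=36°: printed 6.7500 | uniform 6.7500, cycloidal 6.0123, simple-harmonic 6.3267
β=52°: printed 9.7500 | uniform 9.7500, cycloidal 11.6814, simple-harmonic 10.9049
β=64°: printed 12.0000 | uniform 12.0000, cycloidal 14.2705, simple-harmonic 13.5676
only one law matches every sample → uniform

uniform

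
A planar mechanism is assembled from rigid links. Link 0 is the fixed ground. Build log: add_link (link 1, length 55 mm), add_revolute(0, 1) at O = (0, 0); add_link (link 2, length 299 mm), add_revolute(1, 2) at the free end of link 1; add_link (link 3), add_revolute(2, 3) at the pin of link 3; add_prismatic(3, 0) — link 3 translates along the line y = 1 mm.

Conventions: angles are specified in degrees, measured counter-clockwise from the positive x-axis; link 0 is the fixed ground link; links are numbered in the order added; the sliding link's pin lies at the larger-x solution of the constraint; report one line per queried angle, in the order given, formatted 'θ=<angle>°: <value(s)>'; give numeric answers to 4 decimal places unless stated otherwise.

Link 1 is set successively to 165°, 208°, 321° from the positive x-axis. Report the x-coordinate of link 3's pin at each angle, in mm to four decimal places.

geometry: r = 55 mm, L = 299 mm, e = 1 mm
θ=165°: crank pin P = (r cos θ, r sin θ) = (-53.125920, 14.235047)
θ=165°: h = r sin θ − e = 14.235047 − 1 = 13.235047
θ=165°: x = r cos θ + √(L² − h²) = -53.125920 + 298.706936 = 245.581015
θ=208°: crank pin P = (r cos θ, r sin θ) = (-48.562118, -25.820936)
θ=208°: h = r sin θ − e = -25.820936 − 1 = -26.820936
θ=208°: x = r cos θ + √(L² − h²) = -48.562118 + 297.794623 = 249.232505
θ=321°: crank pin P = (r cos θ, r sin θ) = (42.743028, -34.612622)
θ=321°: h = r sin θ − e = -34.612622 − 1 = -35.612622
θ=321°: x = r cos θ + √(L² − h²) = 42.743028 + 296.871590 = 339.614618

θ=165°: 245.5810
θ=208°: 249.2325
θ=321°: 339.6146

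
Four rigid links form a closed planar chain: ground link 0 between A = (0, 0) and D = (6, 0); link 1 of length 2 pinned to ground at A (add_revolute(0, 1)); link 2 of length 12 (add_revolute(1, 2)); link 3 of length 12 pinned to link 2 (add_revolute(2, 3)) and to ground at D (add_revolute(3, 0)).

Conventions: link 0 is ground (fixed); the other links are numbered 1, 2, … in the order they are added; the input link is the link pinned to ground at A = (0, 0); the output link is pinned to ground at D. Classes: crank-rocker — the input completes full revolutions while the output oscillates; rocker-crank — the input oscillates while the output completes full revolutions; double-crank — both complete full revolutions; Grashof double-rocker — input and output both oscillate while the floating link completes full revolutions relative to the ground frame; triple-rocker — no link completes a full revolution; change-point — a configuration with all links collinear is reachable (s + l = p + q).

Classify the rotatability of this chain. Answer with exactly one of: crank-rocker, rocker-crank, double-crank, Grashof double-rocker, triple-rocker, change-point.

lengths: ground=6, input=2, coupler=12, output=12
sorted: s=2 (shortest), l=12 (longest), p+q=18
s + l = 14 vs p + q = 18
s + l < p + q (Grashof) with shortest = input link → crank-rocker

crank-rocker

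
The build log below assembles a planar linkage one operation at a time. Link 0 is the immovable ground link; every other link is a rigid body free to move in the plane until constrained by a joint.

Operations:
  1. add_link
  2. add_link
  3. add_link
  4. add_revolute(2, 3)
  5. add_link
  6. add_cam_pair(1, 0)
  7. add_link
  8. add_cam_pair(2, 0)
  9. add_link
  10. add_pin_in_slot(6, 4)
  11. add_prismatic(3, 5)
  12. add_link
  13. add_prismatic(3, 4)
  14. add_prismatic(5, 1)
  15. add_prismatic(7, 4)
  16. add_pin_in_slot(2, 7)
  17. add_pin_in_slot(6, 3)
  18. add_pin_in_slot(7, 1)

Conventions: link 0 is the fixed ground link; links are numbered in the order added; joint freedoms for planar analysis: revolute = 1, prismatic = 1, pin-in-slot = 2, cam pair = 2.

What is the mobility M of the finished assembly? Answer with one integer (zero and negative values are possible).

L=1 J1=0 J2=0
add link → L=2 J1=0 J2=0
add link → L=3 J1=0 J2=0
add link → L=4 J1=0 J2=0
R@2,3 dof=1 J1 → L=4 J1=1 J2=0
add link → L=5 J1=1 J2=0
C@1,0 dof=2 J2 → L=5 J1=1 J2=1
add link → L=6 J1=1 J2=1
C@2,0 dof=2 J2 → L=6 J1=1 J2=2
add link → L=7 J1=1 J2=2
PS@6,4 dof=2 J2 → L=7 J1=1 J2=3
P@3,5 dof=1 J1 → L=7 J1=2 J2=3
add link → L=8 J1=2 J2=3
P@3,4 dof=1 J1 → L=8 J1=3 J2=3
P@5,1 dof=1 J1 → L=8 J1=4 J2=3
P@7,4 dof=1 J1 → L=8 J1=5 J2=3
PS@2,7 dof=2 J2 → L=8 J1=5 J2=4
PS@6,3 dof=2 J2 → L=8 J1=5 J2=5
PS@7,1 dof=2 J2 → L=8 J1=5 J2=6
M=3(L−1)−2J1−J2=3·7−2·5−6=5

M = 5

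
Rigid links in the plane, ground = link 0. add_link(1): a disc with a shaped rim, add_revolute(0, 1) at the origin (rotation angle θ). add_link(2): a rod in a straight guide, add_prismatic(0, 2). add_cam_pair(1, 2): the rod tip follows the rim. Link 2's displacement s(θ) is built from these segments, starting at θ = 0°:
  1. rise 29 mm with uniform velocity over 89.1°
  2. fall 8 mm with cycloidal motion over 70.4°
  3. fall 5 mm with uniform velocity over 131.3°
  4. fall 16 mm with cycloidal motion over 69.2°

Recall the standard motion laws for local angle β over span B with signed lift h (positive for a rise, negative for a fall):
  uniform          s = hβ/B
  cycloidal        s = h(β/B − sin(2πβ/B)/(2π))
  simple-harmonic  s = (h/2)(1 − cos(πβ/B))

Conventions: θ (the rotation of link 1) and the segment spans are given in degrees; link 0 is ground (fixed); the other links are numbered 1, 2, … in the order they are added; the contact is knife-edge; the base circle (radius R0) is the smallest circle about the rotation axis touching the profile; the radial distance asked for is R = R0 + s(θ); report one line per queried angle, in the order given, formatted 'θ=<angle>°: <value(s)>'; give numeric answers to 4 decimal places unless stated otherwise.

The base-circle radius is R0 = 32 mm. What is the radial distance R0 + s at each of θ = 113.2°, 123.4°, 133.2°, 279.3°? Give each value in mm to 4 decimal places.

segment 1 (0° to 89.1°, uniform, h = 29) is passed completely: s = 0.0000 + (29) = 29.0000
θ = 113.2° falls in segment 2 (89.1° to 159.5°, cycloidal, h = -8): β = 113.2 − 89.1 = 24.1°, B = 70.4°; Δs = -8·(0.3423 − sin(2π·0.3423)/(2π)) = -1.6737; s = 29.0000 − 1.6737 = 27.3263
θ = 123.4° falls in segment 2 (89.1° to 159.5°, cycloidal, h = -8): β = 123.4 − 89.1 = 34.3°, B = 70.4°; Δs = -8·(0.4872 − sin(2π·0.4872)/(2π)) = -3.7956; s = 29.0000 − 3.7956 = 25.2044
θ = 133.2° falls in segment 2 (89.1° to 159.5°, cycloidal, h = -8): β = 133.2 − 89.1 = 44.1°, B = 70.4°; Δs = -8·(0.6264 − sin(2π·0.6264)/(2π)) = -5.9197; s = 29.0000 − 5.9197 = 23.0803
segment 2 (89.1° to 159.5°, cycloidal, h = -8) is passed completely: s = 29.0000 + (-8) = 21.0000
θ = 279.3° falls in segment 3 (159.5° to 290.8°, uniform, h = -5): β = 279.3 − 159.5 = 119.8°, B = 131.3°; Δs = -5·119.8/131.3 = -4.5621; s = 21.0000 − 4.5621 = 16.4379
θ=113.2°: R = R0 + s = 32 + 27.3263 = 59.3263
θ=123.4°: R = R0 + s = 32 + 25.2044 = 57.2044
θ=133.2°: R = R0 + s = 32 + 23.0803 = 55.0803
θ=279.3°: R = R0 + s = 32 + 16.4379 = 48.4379

θ=113.2°: 59.3263
θ=123.4°: 57.2044
θ=133.2°: 55.0803
θ=279.3°: 48.4379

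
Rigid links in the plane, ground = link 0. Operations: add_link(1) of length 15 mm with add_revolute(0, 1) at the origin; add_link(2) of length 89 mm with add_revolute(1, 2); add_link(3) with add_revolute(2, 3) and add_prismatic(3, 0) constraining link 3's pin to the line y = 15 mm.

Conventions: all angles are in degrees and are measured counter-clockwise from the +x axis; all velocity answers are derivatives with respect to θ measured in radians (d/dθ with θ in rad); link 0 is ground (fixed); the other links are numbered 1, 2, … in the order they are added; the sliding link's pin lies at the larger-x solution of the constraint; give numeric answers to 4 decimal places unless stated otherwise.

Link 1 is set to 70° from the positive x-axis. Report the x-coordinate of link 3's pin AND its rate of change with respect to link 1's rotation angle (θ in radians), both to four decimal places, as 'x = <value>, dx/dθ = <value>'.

geometry: r = 15 mm, L = 89 mm, e = 15 mm
crank pin P = (r cos θ, r sin θ) = (5.130302, 14.095389)
h = r sin θ − e = 14.095389 − 15 = -0.904611
x = r cos θ + √(L² − h²) = 5.130302 + 88.995403 = 94.125705
dx/dθ = −r sin θ − h·r cos θ/√(L² − h²) (θ in radians; h = -0.904611) = -14.043241

x = 94.1257, dx/dθ = -14.0432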